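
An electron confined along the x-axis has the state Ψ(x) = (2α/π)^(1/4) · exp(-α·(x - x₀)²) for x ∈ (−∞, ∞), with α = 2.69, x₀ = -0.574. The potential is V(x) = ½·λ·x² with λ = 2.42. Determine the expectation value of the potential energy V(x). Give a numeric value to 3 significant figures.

⟨V⟩ = ∫ V(x)·|Ψ|² dx.
Gaussian moments (u = x − x₀): ∫u^(2j)·e^(−2αu²) du = (2j−1)!!/(4α)^j · √(π/(2α)), odd powers integrate to 0; here √(π/(2α)) = 0.76416.
⟨V⟩ = 0.51112.

0.511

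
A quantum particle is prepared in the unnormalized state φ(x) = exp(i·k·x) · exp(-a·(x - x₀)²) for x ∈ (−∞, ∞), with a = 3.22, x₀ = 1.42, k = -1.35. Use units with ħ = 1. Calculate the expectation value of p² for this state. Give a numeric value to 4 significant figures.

p² φ = −ħ² d²φ/dx²; ⟨p²⟩ = −ħ² ∫ φ*·φ'' dx / ∫|φ|² dx.
Gaussian moments (u = x − x₀): ∫u^(2j)·e^(−2au²) du = (2j−1)!!/(4a)^j · √(π/(2a)), odd powers integrate to 0; here √(π/(2a)) = 0.69844. Derivatives: φ′ = (ik − 2au)·φ, φ″ = ((ik − 2au)² − 2a)·φ; the odd-in-u pieces drop out.
State is unnormalized: ∫|φ|² dx = 0.69844, and ∫φ*·(−ħ² φ'') dx = 3.5219, so ⟨p²⟩ = 3.5219 / 0.69844.
⟨p²⟩ = 5.0425.

5.043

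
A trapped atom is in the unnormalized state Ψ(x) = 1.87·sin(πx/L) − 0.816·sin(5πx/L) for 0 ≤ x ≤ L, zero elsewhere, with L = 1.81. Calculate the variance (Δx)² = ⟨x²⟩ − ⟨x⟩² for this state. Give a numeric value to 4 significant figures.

0.1156

Compute ⟨x⟩ and ⟨x²⟩ separately, then (Δx)² = ⟨x²⟩ − ⟨x⟩².
On 0 ≤ x ≤ L (j ≠ l): ∫sin²(jπx/L) dx = L/2, ∫sin(jπx/L)·sin(lπx/L) dx = 0; diagonal moments ∫x·sin²(jπx/L) dx = L²/4, ∫x²·sin²(jπx/L) dx = L³·(1/6 − 1/(4j²π²)); cross terms ∫x·sin(jπx/L)·sin(lπx/L) dx = 0 for j + l even and −4jlL²/(π²(j² − l²)²) for j + l odd, ∫x²·sin(jπx/L)·sin(lπx/L) dx = (−1)^(j+l)·4jlL³/(π²(j² − l²)²); higher powers the same way via product-to-sum and parts.
Normalization: ∫|Ψ|² dx = 3.7673.
⟨x⟩ = 0.90500 and ⟨x²⟩ = 0.93465.
(Δx)² = 0.93465 − (0.90500)² = 0.11563.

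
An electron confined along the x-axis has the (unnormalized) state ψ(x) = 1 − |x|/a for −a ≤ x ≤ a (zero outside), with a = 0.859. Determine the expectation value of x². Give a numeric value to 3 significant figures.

⟨x²⟩ = ∫ x²·|ψ|² dx / ∫|ψ|² dx (integrals over the domain).
ψ is even, so ∫ over [−a, a] = 2∫₀ᵃ with ψ = 1 − x/a there: ∫₀ᵃ (1 − x/a)² dx = a/3, ∫₀ᵃ x²(1 − x/a)² dx = a³/30, ∫₀ᵃ x⁴(1 − x/a)² dx = a⁵/105.
State is unnormalized: ∫|ψ|² dx = 0.57267, and ∫ψ*·x²·ψ dx = 0.042256, so ⟨x²⟩ = 0.042256 / 0.57267.
⟨x²⟩ = 0.073788.

0.0738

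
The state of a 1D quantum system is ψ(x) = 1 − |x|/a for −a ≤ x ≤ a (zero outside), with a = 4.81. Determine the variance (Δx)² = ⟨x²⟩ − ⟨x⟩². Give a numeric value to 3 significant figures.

2.31

Compute ⟨x⟩ and ⟨x²⟩ separately, then (Δx)² = ⟨x²⟩ − ⟨x⟩².
ψ is even, so ∫ over [−a, a] = 2∫₀ᵃ with ψ = 1 − x/a there: ∫₀ᵃ (1 − x/a)² dx = a/3, ∫₀ᵃ x²(1 − x/a)² dx = a³/30, ∫₀ᵃ x⁴(1 − x/a)² dx = a⁵/105.
Normalization: ∫|ψ|² dx = 3.2067.
⟨x⟩ = 0.0000 and ⟨x²⟩ = 2.3136.
(Δx)² = 2.3136 − (0.0000)² = 2.3136.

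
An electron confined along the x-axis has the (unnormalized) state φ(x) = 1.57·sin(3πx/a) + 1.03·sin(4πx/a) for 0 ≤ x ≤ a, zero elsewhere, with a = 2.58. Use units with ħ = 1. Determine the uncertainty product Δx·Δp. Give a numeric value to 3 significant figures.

Δx = √(⟨x²⟩−⟨x⟩²), Δp = √(⟨p²⟩−⟨p⟩²).
On 0 ≤ x ≤ a (j ≠ l): ∫sin²(jπx/a) dx = a/2, ∫sin(jπx/a)·sin(lπx/a) dx = 0; diagonal moments ∫x·sin²(jπx/a) dx = a²/4, ∫x²·sin²(jπx/a) dx = a³·(1/6 − 1/(4j²π²)); cross terms ∫x·sin(jπx/a)·sin(lπx/a) dx = 0 for j + l even and −4jla²/(π²(j² − l²)²) for j + l odd, ∫x²·sin(jπx/a)·sin(lπx/a) dx = (−1)^(j+l)·4jla³/(π²(j² − l²)²); higher powers the same way via product-to-sum and parts. d²/dx² sin(jπx/a) = −(jπ/a)²·sin(jπx/a); on 0 ≤ x ≤ a, ∫sin²(jπx/a) dx = a/2 and ∫sin(jπx/a)·sin(lπx/a) dx = 0 for j ≠ l, so only diagonal terms survive in ∫|φ|² and ∫φ·φ″; ∫φ·φ′ dx = [φ²/2] between the walls = 0.
Normalization: ∫|φ|² dx = 4.5483.
⟨x⟩ = 0.82021, ⟨x²⟩ = 0.97420 ⇒ Δx = 0.54905.
⟨p⟩ = 0.0000, ⟨p²⟩ = 16.468 ⇒ Δp = 4.0580.
Δx·Δp = 2.2281.

2.23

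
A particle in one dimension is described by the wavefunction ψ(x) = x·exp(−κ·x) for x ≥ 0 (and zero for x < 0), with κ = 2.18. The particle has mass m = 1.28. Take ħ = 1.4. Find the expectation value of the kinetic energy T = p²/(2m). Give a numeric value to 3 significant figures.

3.64

T = −(ħ²/2m) d²/dx², so ⟨T⟩ = −(ħ²/2m) ∫ ψ*·ψ'' dx / ∫|ψ|² dx; with m = 1.28.
Differentiate x·exp(−κ·x) with the product rule; every integrand then reduces to terms xʲ·e^(−2κx) on [0, ∞), with ∫₀^∞ xʲ·e^(−2κx) dx = j!/(2κ)^(j+1).
State is unnormalized: ∫|ψ|² dx = 0.024131, and ∫ψ*·(−ħ²/2m · ψ'') dx = 0.087801, so ⟨T⟩ = 0.087801 / 0.024131.
⟨T⟩ = 3.6386.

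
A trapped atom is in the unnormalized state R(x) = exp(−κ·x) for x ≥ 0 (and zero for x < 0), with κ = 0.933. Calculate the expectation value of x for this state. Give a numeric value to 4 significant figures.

⟨x⟩ = ∫ x·|R|² dx / ∫|R|² dx (integrals over the domain).
Every integrand reduces to terms xʲ·e^(−2κx) on [0, ∞); use ∫₀^∞ xʲ·e^(−2κx) dx = j!/(2κ)^(j+1).
State is unnormalized: ∫|R|² dx = 0.53591, and ∫R*·x·R dx = 0.28719, so ⟨x⟩ = 0.28719 / 0.53591.
⟨x⟩ = 0.53591.

0.5359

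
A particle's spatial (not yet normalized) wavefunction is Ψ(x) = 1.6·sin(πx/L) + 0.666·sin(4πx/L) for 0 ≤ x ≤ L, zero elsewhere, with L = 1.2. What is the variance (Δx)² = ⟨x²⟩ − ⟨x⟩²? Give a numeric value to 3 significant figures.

0.0570

Compute ⟨x⟩ and ⟨x²⟩ separately, then (Δx)² = ⟨x²⟩ − ⟨x⟩².
On 0 ≤ x ≤ L (j ≠ l): ∫sin²(jπx/L) dx = L/2, ∫sin(jπx/L)·sin(lπx/L) dx = 0; diagonal moments ∫x·sin²(jπx/L) dx = L²/4, ∫x²·sin²(jπx/L) dx = L³·(1/6 − 1/(4j²π²)); cross terms ∫x·sin(jπx/L)·sin(lπx/L) dx = 0 for j + l even and −4jlL²/(π²(j² − l²)²) for j + l odd, ∫x²·sin(jπx/L)·sin(lπx/L) dx = (−1)^(j+l)·4jlL³/(π²(j² − l²)²); higher powers the same way via product-to-sum and parts.
Normalization: ∫|Ψ|² dx = 1.8021.
⟨x⟩ = 0.58773 and ⟨x²⟩ = 0.40242.
(Δx)² = 0.40242 − (0.58773)² = 0.056998.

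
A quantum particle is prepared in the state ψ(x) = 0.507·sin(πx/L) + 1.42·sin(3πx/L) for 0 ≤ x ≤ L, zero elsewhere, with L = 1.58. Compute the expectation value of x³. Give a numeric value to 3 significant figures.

1.07

⟨x³⟩ = ∫ x³·|ψ|² dx / ∫|ψ|² dx (integrals over the domain).
On 0 ≤ x ≤ L (j ≠ l): ∫sin²(jπx/L) dx = L/2, ∫sin(jπx/L)·sin(lπx/L) dx = 0; diagonal moments ∫x·sin²(jπx/L) dx = L²/4, ∫x²·sin²(jπx/L) dx = L³·(1/6 − 1/(4j²π²)); cross terms ∫x·sin(jπx/L)·sin(lπx/L) dx = 0 for j + l even and −4jlL²/(π²(j² − l²)²) for j + l odd, ∫x²·sin(jπx/L)·sin(lπx/L) dx = (−1)^(j+l)·4jlL³/(π²(j² − l²)²); higher powers the same way via product-to-sum and parts.
State is unnormalized: ∫|ψ|² dx = 1.7960, and ∫ψ*·x³·ψ dx = 1.9128, so ⟨x³⟩ = 1.9128 / 1.7960.
⟨x³⟩ = 1.0650.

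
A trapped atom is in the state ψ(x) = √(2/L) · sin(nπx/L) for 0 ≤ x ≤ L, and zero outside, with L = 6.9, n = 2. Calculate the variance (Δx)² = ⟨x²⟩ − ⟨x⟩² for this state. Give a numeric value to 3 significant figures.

3.36

Compute ⟨x⟩ and ⟨x²⟩ separately, then (Δx)² = ⟨x²⟩ − ⟨x⟩².
With sin²θ = (1 − cos2θ)/2 on 0 ≤ x ≤ L: ∫sin²(nπx/L) dx = L/2, ∫x·sin²(nπx/L) dx = L²/4, ∫x²·sin²(nπx/L) dx = L³·(1/6 − 1/(4n²π²)); higher powers xᵏ the same way, integrating xᵏ·cos(2nπx/L) by parts.
⟨x⟩ = 3.4500 and ⟨x²⟩ = 15.267.
(Δx)² = 15.267 − (3.4500)² = 3.3645.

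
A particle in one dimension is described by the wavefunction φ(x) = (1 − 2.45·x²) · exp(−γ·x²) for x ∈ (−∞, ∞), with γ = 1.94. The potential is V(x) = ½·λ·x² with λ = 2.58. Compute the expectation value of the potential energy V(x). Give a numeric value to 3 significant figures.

0.150

⟨V⟩ = ∫ V(x)·|φ|² dx / ∫|φ|² dx.
Expand each integrand as polynomial × e^(−2γx²) and use ∫x^(2j)·e^(−2γx²) dx = (2j−1)!!/(4γ)^j · √(π/(2γ)), odd powers → 0; here √(π/(2γ)) = 0.89983.
State is unnormalized: ∫|φ|² dx = 0.60072, and ∫φ*·V(x)·φ dx = 0.089881, so ⟨V⟩ = 0.089881 / 0.60072.
⟨V⟩ = 0.14962.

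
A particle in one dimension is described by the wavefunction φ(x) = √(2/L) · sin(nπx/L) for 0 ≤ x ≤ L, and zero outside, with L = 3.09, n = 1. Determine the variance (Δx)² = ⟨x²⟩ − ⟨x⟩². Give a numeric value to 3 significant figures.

Compute ⟨x⟩ and ⟨x²⟩ separately, then (Δx)² = ⟨x²⟩ − ⟨x⟩².
With sin²θ = (1 − cos2θ)/2 on 0 ≤ x ≤ L: ∫sin²(nπx/L) dx = L/2, ∫x·sin²(nπx/L) dx = L²/4, ∫x²·sin²(nπx/L) dx = L³·(1/6 − 1/(4n²π²)); higher powers xᵏ the same way, integrating xᵏ·cos(2nπx/L) by parts.
⟨x⟩ = 1.5450 and ⟨x²⟩ = 2.6990.
(Δx)² = 2.6990 − (1.5450)² = 0.31196.

0.312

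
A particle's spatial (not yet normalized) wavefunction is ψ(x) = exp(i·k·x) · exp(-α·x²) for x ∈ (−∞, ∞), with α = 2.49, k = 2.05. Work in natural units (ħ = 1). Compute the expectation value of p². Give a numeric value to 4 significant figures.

p² ψ = −ħ² d²ψ/dx²; ⟨p²⟩ = −ħ² ∫ ψ*·ψ'' dx / ∫|ψ|² dx.
Gaussian moments: ∫x^(2j)·e^(−2αx²) dx = (2j−1)!!/(4α)^j · √(π/(2α)), odd powers integrate to 0; here √(π/(2α)) = 0.79426. Derivatives: ψ′ = (ik − 2αx)·ψ, ψ″ = ((ik − 2αx)² − 2α)·ψ; the odd-in-x pieces drop out.
State is unnormalized: ∫|ψ|² dx = 0.79426, and ∫ψ*·(−ħ² ψ'') dx = 5.3156, so ⟨p²⟩ = 5.3156 / 0.79426.
⟨p²⟩ = 6.6925.

6.693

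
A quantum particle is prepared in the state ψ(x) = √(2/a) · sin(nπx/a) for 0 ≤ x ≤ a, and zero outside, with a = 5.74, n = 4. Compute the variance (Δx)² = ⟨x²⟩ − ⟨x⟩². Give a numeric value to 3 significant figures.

Compute ⟨x⟩ and ⟨x²⟩ separately, then (Δx)² = ⟨x²⟩ − ⟨x⟩².
With sin²θ = (1 − cos2θ)/2 on 0 ≤ x ≤ a: ∫sin²(nπx/a) dx = a/2, ∫x·sin²(nπx/a) dx = a²/4, ∫x²·sin²(nπx/a) dx = a³·(1/6 − 1/(4n²π²)); higher powers xᵏ the same way, integrating xᵏ·cos(2nπx/a) by parts.
⟨x⟩ = 2.8700 and ⟨x²⟩ = 10.878.
(Δx)² = 10.878 − (2.8700)² = 2.6413.

2.64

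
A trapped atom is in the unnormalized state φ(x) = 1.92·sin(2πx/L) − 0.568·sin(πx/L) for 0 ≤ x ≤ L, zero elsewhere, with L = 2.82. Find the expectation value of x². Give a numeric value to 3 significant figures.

3.31

⟨x²⟩ = ∫ x²·|φ|² dx / ∫|φ|² dx (integrals over the domain).
On 0 ≤ x ≤ L (j ≠ l): ∫sin²(jπx/L) dx = L/2, ∫sin(jπx/L)·sin(lπx/L) dx = 0; diagonal moments ∫x·sin²(jπx/L) dx = L²/4, ∫x²·sin²(jπx/L) dx = L³·(1/6 − 1/(4j²π²)); cross terms ∫x·sin(jπx/L)·sin(lπx/L) dx = 0 for j + l even and −4jlL²/(π²(j² − l²)²) for j + l odd, ∫x²·sin(jπx/L)·sin(lπx/L) dx = (−1)^(j+l)·4jlL³/(π²(j² − l²)²); higher powers the same way via product-to-sum and parts.
State is unnormalized: ∫|φ|² dx = 5.6527, and ∫φ*·x²·φ dx = 18.683, so ⟨x²⟩ = 18.683 / 5.6527.
⟨x²⟩ = 3.3051.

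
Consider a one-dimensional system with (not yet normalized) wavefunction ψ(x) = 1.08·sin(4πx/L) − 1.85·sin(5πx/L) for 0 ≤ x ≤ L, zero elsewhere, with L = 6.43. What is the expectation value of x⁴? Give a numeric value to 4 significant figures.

⟨x⁴⟩ = ∫ x⁴·|ψ|² dx / ∫|ψ|² dx (integrals over the domain).
On 0 ≤ x ≤ L (j ≠ l): ∫sin²(jπx/L) dx = L/2, ∫sin(jπx/L)·sin(lπx/L) dx = 0; diagonal moments ∫x·sin²(jπx/L) dx = L²/4, ∫x²·sin²(jπx/L) dx = L³·(1/6 − 1/(4j²π²)); cross terms ∫x·sin(jπx/L)·sin(lπx/L) dx = 0 for j + l even and −4jlL²/(π²(j² − l²)²) for j + l odd, ∫x²·sin(jπx/L)·sin(lπx/L) dx = (−1)^(j+l)·4jlL³/(π²(j² − l²)²); higher powers the same way via product-to-sum and parts.
State is unnormalized: ∫|ψ|² dx = 14.753, and ∫ψ*·x⁴·ψ dx = 8308.4, so ⟨x⁴⟩ = 8308.4 / 14.753.
⟨x⁴⟩ = 563.16.

563.2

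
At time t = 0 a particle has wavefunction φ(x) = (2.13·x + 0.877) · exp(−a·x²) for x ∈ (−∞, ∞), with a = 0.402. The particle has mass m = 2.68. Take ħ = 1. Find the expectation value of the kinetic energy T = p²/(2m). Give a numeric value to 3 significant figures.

0.193

T = −(ħ²/2m) d²/dx², so ⟨T⟩ = −(ħ²/2m) ∫ φ*·φ'' dx / ∫|φ|² dx; with m = 2.68.
Expand each integrand as polynomial × e^(−2ax²) and use ∫x^(2j)·e^(−2ax²) dx = (2j−1)!!/(4a)^j · √(π/(2a)), odd powers → 0; here √(π/(2a)) = 1.9767. Differentiate with the product rule, d/dx e^(−ax²) = −2ax·e^(−ax²).
State is unnormalized: ∫|φ|² dx = 7.0976, and ∫φ*·(−ħ²/2m · φ'') dx = 1.3689, so ⟨T⟩ = 1.3689 / 7.0976.
⟨T⟩ = 0.19287.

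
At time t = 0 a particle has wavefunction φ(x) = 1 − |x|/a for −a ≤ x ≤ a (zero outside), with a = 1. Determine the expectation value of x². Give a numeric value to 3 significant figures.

⟨x²⟩ = ∫ x²·|φ|² dx / ∫|φ|² dx (integrals over the domain).
φ is even, so ∫ over [−a, a] = 2∫₀ᵃ with φ = 1 − x/a there: ∫₀ᵃ (1 − x/a)² dx = a/3, ∫₀ᵃ x²(1 − x/a)² dx = a³/30, ∫₀ᵃ x⁴(1 − x/a)² dx = a⁵/105.
State is unnormalized: ∫|φ|² dx = 0.66667, and ∫φ*·x²·φ dx = 0.066667, so ⟨x²⟩ = 0.066667 / 0.66667.
⟨x²⟩ = 0.10000.

0.100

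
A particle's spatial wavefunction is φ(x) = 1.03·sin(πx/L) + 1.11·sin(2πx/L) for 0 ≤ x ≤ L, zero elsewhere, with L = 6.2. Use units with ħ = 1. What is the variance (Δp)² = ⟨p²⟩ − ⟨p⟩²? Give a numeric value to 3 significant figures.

Compute ⟨p⟩ and ⟨p²⟩ separately; (Δp)² = ⟨p²⟩ − ⟨p⟩².
d²/dx² sin(jπx/L) = −(jπ/L)²·sin(jπx/L); on 0 ≤ x ≤ L, ∫sin²(jπx/L) dx = L/2 and ∫sin(jπx/L)·sin(lπx/L) dx = 0 for j ≠ l, so only diagonal terms survive in ∫|φ|² and ∫φ·φ″; ∫φ·φ′ dx = [φ²/2] between the walls = 0.
Normalization: ∫|φ|² dx = 7.1083.
⟨p⟩ = 0.0000 and ⟨p²⟩ = 0.67064.
(Δp)² = 0.67064 − (0.0000)² = 0.67064.

0.671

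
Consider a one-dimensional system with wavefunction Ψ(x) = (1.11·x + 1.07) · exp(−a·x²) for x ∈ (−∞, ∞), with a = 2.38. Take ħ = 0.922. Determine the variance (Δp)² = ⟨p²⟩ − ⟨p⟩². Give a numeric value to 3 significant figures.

2.43

Compute ⟨p⟩ and ⟨p²⟩ separately; (Δp)² = ⟨p²⟩ − ⟨p⟩².
Expand each integrand as polynomial × e^(−2ax²) and use ∫x^(2j)·e^(−2ax²) dx = (2j−1)!!/(4a)^j · √(π/(2a)), odd powers → 0; here √(π/(2a)) = 0.81240. Differentiate with the product rule, d/dx e^(−ax²) = −2ax·e^(−ax²).
Normalization: ∫|Ψ|² dx = 1.0353.
⟨p⟩ = 0.0000 and ⟨p²⟩ = 2.4342.
(Δp)² = 2.4342 − (0.0000)² = 2.4342.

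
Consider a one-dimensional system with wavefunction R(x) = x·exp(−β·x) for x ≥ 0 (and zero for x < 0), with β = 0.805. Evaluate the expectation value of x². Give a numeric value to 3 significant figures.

4.63

⟨x²⟩ = ∫ x²·|R|² dx / ∫|R|² dx (integrals over the domain).
Every integrand reduces to terms xʲ·e^(−2βx) on [0, ∞); use ∫₀^∞ xʲ·e^(−2βx) dx = j!/(2β)^(j+1).
State is unnormalized: ∫|R|² dx = 0.47924, and ∫R*·x²·R dx = 2.2186, so ⟨x²⟩ = 2.2186 / 0.47924.
⟨x²⟩ = 4.6295.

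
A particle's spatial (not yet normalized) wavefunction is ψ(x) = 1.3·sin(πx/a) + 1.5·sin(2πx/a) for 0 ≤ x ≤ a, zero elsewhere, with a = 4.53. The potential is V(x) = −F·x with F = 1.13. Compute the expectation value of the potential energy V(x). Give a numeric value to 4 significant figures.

⟨V⟩ = ∫ V(x)·|ψ|² dx / ∫|ψ|² dx.
On 0 ≤ x ≤ a (j ≠ l): ∫sin²(jπx/a) dx = a/2, ∫sin(jπx/a)·sin(lπx/a) dx = 0; diagonal moments ∫x·sin²(jπx/a) dx = a²/4, ∫x²·sin²(jπx/a) dx = a³·(1/6 − 1/(4j²π²)); cross terms ∫x·sin(jπx/a)·sin(lπx/a) dx = 0 for j + l even and −4jla²/(π²(j² − l²)²) for j + l odd, ∫x²·sin(jπx/a)·sin(lπx/a) dx = (−1)^(j+l)·4jla³/(π²(j² − l²)²); higher powers the same way via product-to-sum and parts.
State is unnormalized: ∫|ψ|² dx = 8.9241, and ∫ψ*·V(x)·ψ dx = -14.696, so ⟨V⟩ = -14.696 / 8.9241.
⟨V⟩ = -1.6468.

-1.647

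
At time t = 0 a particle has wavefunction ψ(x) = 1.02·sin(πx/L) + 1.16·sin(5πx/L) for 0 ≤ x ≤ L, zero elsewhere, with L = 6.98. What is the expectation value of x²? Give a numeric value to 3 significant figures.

15.4

⟨x²⟩ = ∫ x²·|ψ|² dx / ∫|ψ|² dx (integrals over the domain).
On 0 ≤ x ≤ L (j ≠ l): ∫sin²(jπx/L) dx = L/2, ∫sin(jπx/L)·sin(lπx/L) dx = 0; diagonal moments ∫x·sin²(jπx/L) dx = L²/4, ∫x²·sin²(jπx/L) dx = L³·(1/6 − 1/(4j²π²)); cross terms ∫x·sin(jπx/L)·sin(lπx/L) dx = 0 for j + l even and −4jlL²/(π²(j² − l²)²) for j + l odd, ∫x²·sin(jπx/L)·sin(lπx/L) dx = (−1)^(j+l)·4jlL³/(π²(j² − l²)²); higher powers the same way via product-to-sum and parts.
State is unnormalized: ∫|ψ|² dx = 8.3271, and ∫ψ*·x²·ψ dx = 128.64, so ⟨x²⟩ = 128.64 / 8.3271.
⟨x²⟩ = 15.448.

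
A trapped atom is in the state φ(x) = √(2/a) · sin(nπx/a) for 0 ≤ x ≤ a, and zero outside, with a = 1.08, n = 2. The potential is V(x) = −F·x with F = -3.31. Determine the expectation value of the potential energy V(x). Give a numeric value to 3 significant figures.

⟨V⟩ = ∫ V(x)·|φ|² dx.
With sin²θ = (1 − cos2θ)/2 on 0 ≤ x ≤ a: ∫sin²(nπx/a) dx = a/2, ∫x·sin²(nπx/a) dx = a²/4, ∫x²·sin²(nπx/a) dx = a³·(1/6 − 1/(4n²π²)); higher powers xᵏ the same way, integrating xᵏ·cos(2nπx/a) by parts.
⟨V⟩ = 1.7874.

1.79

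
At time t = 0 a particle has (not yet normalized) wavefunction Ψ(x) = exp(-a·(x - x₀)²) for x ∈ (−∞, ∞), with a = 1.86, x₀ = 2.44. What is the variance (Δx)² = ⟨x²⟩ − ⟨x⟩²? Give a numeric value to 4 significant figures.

0.1344

Compute ⟨x⟩ and ⟨x²⟩ separately, then (Δx)² = ⟨x²⟩ − ⟨x⟩².
Gaussian moments (u = x − x₀): ∫u^(2j)·e^(−2au²) du = (2j−1)!!/(4a)^j · √(π/(2a)), odd powers integrate to 0; here √(π/(2a)) = 0.91897.
Normalization: ∫|Ψ|² dx = 0.91897.
⟨x⟩ = 2.4400 and ⟨x²⟩ = 6.0880.
(Δx)² = 6.0880 − (2.4400)² = 0.13441.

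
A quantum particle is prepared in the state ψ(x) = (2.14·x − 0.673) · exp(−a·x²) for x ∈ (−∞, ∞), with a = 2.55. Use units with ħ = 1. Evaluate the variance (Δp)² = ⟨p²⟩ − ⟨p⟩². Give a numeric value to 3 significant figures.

Compute ⟨p⟩ and ⟨p²⟩ separately; (Δp)² = ⟨p²⟩ − ⟨p⟩².
Expand each integrand as polynomial × e^(−2ax²) and use ∫x^(2j)·e^(−2ax²) dx = (2j−1)!!/(4a)^j · √(π/(2a)), odd powers → 0; here √(π/(2a)) = 0.78486. Differentiate with the product rule, d/dx e^(−ax²) = −2ax·e^(−ax²).
Normalization: ∫|ψ|² dx = 0.70787.
⟨p⟩ = 0.0000 and ⟨p²⟩ = 5.0888.
(Δp)² = 5.0888 − (0.0000)² = 5.0888.

5.09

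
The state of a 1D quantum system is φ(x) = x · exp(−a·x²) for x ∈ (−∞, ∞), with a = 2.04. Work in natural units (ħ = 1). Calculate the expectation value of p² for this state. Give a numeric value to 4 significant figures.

6.120

p² φ = −ħ² d²φ/dx²; ⟨p²⟩ = −ħ² ∫ φ*·φ'' dx / ∫|φ|² dx.
Expand each integrand as polynomial × e^(−2ax²) and use ∫x^(2j)·e^(−2ax²) dx = (2j−1)!!/(4a)^j · √(π/(2a)), odd powers → 0; here √(π/(2a)) = 0.87750. Differentiate with the product rule, d/dx e^(−ax²) = −2ax·e^(−ax²).
State is unnormalized: ∫|φ|² dx = 0.10754, and ∫φ*·(−ħ² φ'') dx = 0.65812, so ⟨p²⟩ = 0.65812 / 0.10754.
⟨p²⟩ = 6.1200.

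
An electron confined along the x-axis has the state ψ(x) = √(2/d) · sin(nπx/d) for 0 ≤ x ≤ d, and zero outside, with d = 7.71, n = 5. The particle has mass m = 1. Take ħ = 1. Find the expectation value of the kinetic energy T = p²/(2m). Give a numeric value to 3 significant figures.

2.08

T = −(ħ²/2m) d²/dx², so ⟨T⟩ = −(ħ²/2m) ∫ ψ*·ψ'' dx; with m = 1.
d/dx sin(nπx/d) = (nπ/d)·cos(nπx/d) and d²/dx² sin(nπx/d) = −(nπ/d)²·sin(nπx/d); on 0 ≤ x ≤ d, ∫sin²(nπx/d) dx = d/2 and ∫sin(nπx/d)·cos(nπx/d) dx = 0.
⟨T⟩ = 2.0754.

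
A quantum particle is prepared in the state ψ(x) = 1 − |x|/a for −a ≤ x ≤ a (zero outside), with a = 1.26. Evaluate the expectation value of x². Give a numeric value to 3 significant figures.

⟨x²⟩ = ∫ x²·|ψ|² dx / ∫|ψ|² dx (integrals over the domain).
ψ is even, so ∫ over [−a, a] = 2∫₀ᵃ with ψ = 1 − x/a there: ∫₀ᵃ (1 − x/a)² dx = a/3, ∫₀ᵃ x²(1 − x/a)² dx = a³/30, ∫₀ᵃ x⁴(1 − x/a)² dx = a⁵/105.
State is unnormalized: ∫|ψ|² dx = 0.84000, and ∫ψ*·x²·ψ dx = 0.13336, so ⟨x²⟩ = 0.13336 / 0.84000.
⟨x²⟩ = 0.15876.

0.159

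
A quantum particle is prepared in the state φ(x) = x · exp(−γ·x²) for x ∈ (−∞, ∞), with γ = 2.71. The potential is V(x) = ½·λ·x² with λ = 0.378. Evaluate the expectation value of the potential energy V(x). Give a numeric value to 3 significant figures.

0.0523

⟨V⟩ = ∫ V(x)·|φ|² dx / ∫|φ|² dx.
Expand each integrand as polynomial × e^(−2γx²) and use ∫x^(2j)·e^(−2γx²) dx = (2j−1)!!/(4γ)^j · √(π/(2γ)), odd powers → 0; here √(π/(2γ)) = 0.76133.
State is unnormalized: ∫|φ|² dx = 0.070234, and ∫φ*·V(x)·φ dx = 0.0036737, so ⟨V⟩ = 0.0036737 / 0.070234.
⟨V⟩ = 0.052306.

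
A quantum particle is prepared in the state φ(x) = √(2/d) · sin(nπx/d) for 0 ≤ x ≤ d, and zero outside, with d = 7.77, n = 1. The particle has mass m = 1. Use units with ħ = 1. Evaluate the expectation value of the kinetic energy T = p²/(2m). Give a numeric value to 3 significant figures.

0.0817

T = −(ħ²/2m) d²/dx², so ⟨T⟩ = −(ħ²/2m) ∫ φ*·φ'' dx; with m = 1.
d/dx sin(nπx/d) = (nπ/d)·cos(nπx/d) and d²/dx² sin(nπx/d) = −(nπ/d)²·sin(nπx/d); on 0 ≤ x ≤ d, ∫sin²(nπx/d) dx = d/2 and ∫sin(nπx/d)·cos(nπx/d) dx = 0.
⟨T⟩ = 0.081739.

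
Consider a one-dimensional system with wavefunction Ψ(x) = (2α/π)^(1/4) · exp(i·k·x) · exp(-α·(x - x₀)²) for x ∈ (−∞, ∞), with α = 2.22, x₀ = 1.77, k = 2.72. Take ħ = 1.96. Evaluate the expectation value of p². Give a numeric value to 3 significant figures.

p² Ψ = −ħ² d²Ψ/dx²; ⟨p²⟩ = −ħ² ∫ Ψ*·Ψ'' dx.
Gaussian moments (u = x − x₀): ∫u^(2j)·e^(−2αu²) du = (2j−1)!!/(4α)^j · √(π/(2α)), odd powers integrate to 0; here √(π/(2α)) = 0.84117. Derivatives: Ψ′ = (ik − 2αu)·Ψ, Ψ″ = ((ik − 2αu)² − 2α)·Ψ; the odd-in-u pieces drop out.
⟨p²⟩ = 36.950.

37.0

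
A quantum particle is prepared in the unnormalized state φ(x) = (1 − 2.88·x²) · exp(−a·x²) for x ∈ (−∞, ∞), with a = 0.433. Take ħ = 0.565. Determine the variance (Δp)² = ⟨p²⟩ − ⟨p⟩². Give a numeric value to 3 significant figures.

Compute ⟨p⟩ and ⟨p²⟩ separately; (Δp)² = ⟨p²⟩ − ⟨p⟩².
Expand each integrand as polynomial × e^(−2ax²) and use ∫x^(2j)·e^(−2ax²) dx = (2j−1)!!/(4a)^j · √(π/(2a)), odd powers → 0; here √(π/(2a)) = 1.9047. Differentiate with the product rule, d/dx e^(−ax²) = −2ax·e^(−ax²).
Normalization: ∫|φ|² dx = 11.369.
⟨p⟩ = 0.0000 and ⟨p²⟩ = 0.54834.
(Δp)² = 0.54834 − (0.0000)² = 0.54834.

0.548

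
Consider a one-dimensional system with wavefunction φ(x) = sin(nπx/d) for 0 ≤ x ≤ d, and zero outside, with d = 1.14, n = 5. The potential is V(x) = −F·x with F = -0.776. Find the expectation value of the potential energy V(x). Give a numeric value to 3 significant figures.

⟨V⟩ = ∫ V(x)·|φ|² dx / ∫|φ|² dx.
With sin²θ = (1 − cos2θ)/2 on 0 ≤ x ≤ d: ∫sin²(nπx/d) dx = d/2, ∫x·sin²(nπx/d) dx = d²/4, ∫x²·sin²(nπx/d) dx = d³·(1/6 − 1/(4n²π²)); higher powers xᵏ the same way, integrating xᵏ·cos(2nπx/d) by parts.
State is unnormalized: ∫|φ|² dx = 0.57000, and ∫φ*·V(x)·φ dx = 0.25212, so ⟨V⟩ = 0.25212 / 0.57000.
⟨V⟩ = 0.44232.

0.442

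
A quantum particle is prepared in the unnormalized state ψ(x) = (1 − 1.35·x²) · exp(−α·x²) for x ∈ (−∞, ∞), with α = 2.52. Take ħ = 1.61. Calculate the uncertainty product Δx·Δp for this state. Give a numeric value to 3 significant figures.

Δx = √(⟨x²⟩−⟨x⟩²), Δp = √(⟨p²⟩−⟨p⟩²).
Expand each integrand as polynomial × e^(−2αx²) and use ∫x^(2j)·e^(−2αx²) dx = (2j−1)!!/(4α)^j · √(π/(2α)), odd powers → 0; here √(π/(2α)) = 0.78951. Differentiate with the product rule, d/dx e^(−αx²) = −2αx·e^(−αx²).
Normalization: ∫|ψ|² dx = 0.62052.
⟨x⟩ = 0.0000, ⟨x²⟩ = 0.058755 ⇒ Δx = 0.24239.
⟨p⟩ = 0.0000, ⟨p²⟩ = 11.581 ⇒ Δp = 3.4030.
Δx·Δp = 0.82488.

0.825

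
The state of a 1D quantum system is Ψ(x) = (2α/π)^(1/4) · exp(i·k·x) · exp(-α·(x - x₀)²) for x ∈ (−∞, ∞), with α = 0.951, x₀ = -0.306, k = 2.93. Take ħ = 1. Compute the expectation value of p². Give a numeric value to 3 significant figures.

p² Ψ = −ħ² d²Ψ/dx²; ⟨p²⟩ = −ħ² ∫ Ψ*·Ψ'' dx.
Gaussian moments (u = x − x₀): ∫u^(2j)·e^(−2αu²) du = (2j−1)!!/(4α)^j · √(π/(2α)), odd powers integrate to 0; here √(π/(2α)) = 1.2852. Derivatives: Ψ′ = (ik − 2αu)·Ψ, Ψ″ = ((ik − 2αu)² − 2α)·Ψ; the odd-in-u pieces drop out.
⟨p²⟩ = 9.5359.

9.54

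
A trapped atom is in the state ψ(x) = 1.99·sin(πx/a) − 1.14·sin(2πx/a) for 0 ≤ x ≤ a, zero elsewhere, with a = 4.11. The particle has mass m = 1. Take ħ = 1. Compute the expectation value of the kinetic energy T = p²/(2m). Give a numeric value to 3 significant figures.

0.509

T = −(ħ²/2m) d²/dx², so ⟨T⟩ = −(ħ²/2m) ∫ ψ*·ψ'' dx / ∫|ψ|² dx; with m = 1.
d²/dx² sin(jπx/a) = −(jπ/a)²·sin(jπx/a); on 0 ≤ x ≤ a, ∫sin²(jπx/a) dx = a/2 and ∫sin(jπx/a)·sin(lπx/a) dx = 0 for j ≠ l, so only diagonal terms survive in ∫|ψ|² and ∫ψ·ψ″; ∫ψ·ψ′ dx = [ψ²/2] between the walls = 0.
State is unnormalized: ∫|ψ|² dx = 10.809, and ∫ψ*·(−ħ²/2m · ψ'') dx = 5.4982, so ⟨T⟩ = 5.4982 / 10.809.
⟨T⟩ = 0.50869.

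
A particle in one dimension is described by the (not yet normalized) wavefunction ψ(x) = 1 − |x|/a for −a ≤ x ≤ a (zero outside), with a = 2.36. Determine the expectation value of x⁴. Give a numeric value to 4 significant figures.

⟨x⁴⟩ = ∫ x⁴·|ψ|² dx / ∫|ψ|² dx (integrals over the domain).
ψ is even, so ∫ over [−a, a] = 2∫₀ᵃ with ψ = 1 − x/a there: ∫₀ᵃ (1 − x/a)² dx = a/3, ∫₀ᵃ x²(1 − x/a)² dx = a³/30, ∫₀ᵃ x⁴(1 − x/a)² dx = a⁵/105.
State is unnormalized: ∫|ψ|² dx = 1.5733, and ∫ψ*·x⁴·ψ dx = 1.3944, so ⟨x⁴⟩ = 1.3944 / 1.5733.
⟨x⁴⟩ = 0.88630.

0.8863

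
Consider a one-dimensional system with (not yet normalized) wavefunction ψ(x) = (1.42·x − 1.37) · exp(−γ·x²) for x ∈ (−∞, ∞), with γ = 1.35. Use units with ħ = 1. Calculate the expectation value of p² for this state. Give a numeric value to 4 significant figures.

p² ψ = −ħ² d²ψ/dx²; ⟨p²⟩ = −ħ² ∫ ψ*·ψ'' dx / ∫|ψ|² dx.
Expand each integrand as polynomial × e^(−2γx²) and use ∫x^(2j)·e^(−2γx²) dx = (2j−1)!!/(4γ)^j · √(π/(2γ)), odd powers → 0; here √(π/(2γ)) = 1.0787. Differentiate with the product rule, d/dx e^(−γx²) = −2γx·e^(−γx²).
State is unnormalized: ∫|ψ|² dx = 2.4274, and ∫ψ*·(−ħ² ψ'') dx = 4.3645, so ⟨p²⟩ = 4.3645 / 2.4274.
⟨p²⟩ = 1.7980.

1.798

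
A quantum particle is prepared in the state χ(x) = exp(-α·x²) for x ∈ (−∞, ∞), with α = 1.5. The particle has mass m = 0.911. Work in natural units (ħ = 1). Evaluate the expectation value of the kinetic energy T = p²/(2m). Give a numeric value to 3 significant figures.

0.823

T = −(ħ²/2m) d²/dx², so ⟨T⟩ = −(ħ²/2m) ∫ χ*·χ'' dx / ∫|χ|² dx; with m = 0.911.
Gaussian moments: ∫x^(2j)·e^(−2αx²) dx = (2j−1)!!/(4α)^j · √(π/(2α)), odd powers integrate to 0; here √(π/(2α)) = 1.0233. Derivatives: d/dx e^(−αx²) = −2αx·e^(−αx²), d²/dx² e^(−αx²) = (4α²x² − 2α)·e^(−αx²).
State is unnormalized: ∫|χ|² dx = 1.0233, and ∫χ*·(−ħ²/2m · χ'') dx = 0.84248, so ⟨T⟩ = 0.84248 / 1.0233.
⟨T⟩ = 0.82327.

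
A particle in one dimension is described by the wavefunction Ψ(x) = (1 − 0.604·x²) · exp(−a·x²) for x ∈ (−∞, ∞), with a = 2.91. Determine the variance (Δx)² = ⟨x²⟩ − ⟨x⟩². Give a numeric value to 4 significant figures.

Compute ⟨x⟩ and ⟨x²⟩ separately, then (Δx)² = ⟨x²⟩ − ⟨x⟩².
Expand each integrand as polynomial × e^(−2ax²) and use ∫x^(2j)·e^(−2ax²) dx = (2j−1)!!/(4a)^j · √(π/(2a)), odd powers → 0; here √(π/(2a)) = 0.73471.
Normalization: ∫|Ψ|² dx = 0.66439.
⟨x⟩ = 0.0000 and ⟨x²⟩ = 0.069262.
(Δx)² = 0.069262 − (0.0000)² = 0.069262.

0.06926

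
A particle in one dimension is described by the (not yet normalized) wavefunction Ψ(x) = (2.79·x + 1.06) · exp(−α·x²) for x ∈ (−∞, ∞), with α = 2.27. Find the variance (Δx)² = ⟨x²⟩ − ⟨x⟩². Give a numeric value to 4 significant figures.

Compute ⟨x⟩ and ⟨x²⟩ separately, then (Δx)² = ⟨x²⟩ − ⟨x⟩².
Expand each integrand as polynomial × e^(−2αx²) and use ∫x^(2j)·e^(−2αx²) dx = (2j−1)!!/(4α)^j · √(π/(2α)), odd powers → 0; here √(π/(2α)) = 0.83185.
Normalization: ∫|Ψ|² dx = 1.6478.
⟨x⟩ = 0.32885 and ⟨x²⟩ = 0.20546.
(Δx)² = 0.20546 − (0.32885)² = 0.097316.

0.09732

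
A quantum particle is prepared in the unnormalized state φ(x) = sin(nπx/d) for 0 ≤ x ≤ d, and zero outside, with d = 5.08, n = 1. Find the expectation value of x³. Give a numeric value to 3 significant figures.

22.8

⟨x³⟩ = ∫ x³·|φ|² dx / ∫|φ|² dx (integrals over the domain).
With sin²θ = (1 − cos2θ)/2 on 0 ≤ x ≤ d: ∫sin²(nπx/d) dx = d/2, ∫x·sin²(nπx/d) dx = d²/4, ∫x²·sin²(nπx/d) dx = d³·(1/6 − 1/(4n²π²)); higher powers xᵏ the same way, integrating xᵏ·cos(2nπx/d) by parts.
State is unnormalized: ∫|φ|² dx = 2.5400, and ∫φ*·x³·φ dx = 57.942, so ⟨x³⟩ = 57.942 / 2.5400.
⟨x³⟩ = 22.812.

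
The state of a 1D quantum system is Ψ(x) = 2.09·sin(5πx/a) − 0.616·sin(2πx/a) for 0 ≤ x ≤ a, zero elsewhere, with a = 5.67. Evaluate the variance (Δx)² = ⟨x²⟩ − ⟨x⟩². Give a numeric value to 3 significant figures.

Compute ⟨x⟩ and ⟨x²⟩ separately, then (Δx)² = ⟨x²⟩ − ⟨x⟩².
On 0 ≤ x ≤ a (j ≠ l): ∫sin²(jπx/a) dx = a/2, ∫sin(jπx/a)·sin(lπx/a) dx = 0; diagonal moments ∫x·sin²(jπx/a) dx = a²/4, ∫x²·sin²(jπx/a) dx = a³·(1/6 − 1/(4j²π²)); cross terms ∫x·sin(jπx/a)·sin(lπx/a) dx = 0 for j + l even and −4jla²/(π²(j² − l²)²) for j + l odd, ∫x²·sin(jπx/a)·sin(lπx/a) dx = (−1)^(j+l)·4jla³/(π²(j² − l²)²); higher powers the same way via product-to-sum and parts.
Normalization: ∫|Ψ|² dx = 13.459.
⟨x⟩ = 2.8915 and ⟨x²⟩ = 10.944.
(Δx)² = 10.944 − (2.8915)² = 2.5834.

2.58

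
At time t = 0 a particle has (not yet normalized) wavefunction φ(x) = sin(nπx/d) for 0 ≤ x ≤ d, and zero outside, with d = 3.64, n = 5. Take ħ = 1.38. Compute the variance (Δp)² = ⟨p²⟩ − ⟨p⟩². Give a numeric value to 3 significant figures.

35.5

Compute ⟨p⟩ and ⟨p²⟩ separately; (Δp)² = ⟨p²⟩ − ⟨p⟩².
d/dx sin(nπx/d) = (nπ/d)·cos(nπx/d) and d²/dx² sin(nπx/d) = −(nπ/d)²·sin(nπx/d); on 0 ≤ x ≤ d, ∫sin²(nπx/d) dx = d/2 and ∫sin(nπx/d)·cos(nπx/d) dx = 0.
Normalization: ∫|φ|² dx = 1.8200.
⟨p⟩ = 0.0000 and ⟨p²⟩ = 35.465.
(Δp)² = 35.465 − (0.0000)² = 35.465.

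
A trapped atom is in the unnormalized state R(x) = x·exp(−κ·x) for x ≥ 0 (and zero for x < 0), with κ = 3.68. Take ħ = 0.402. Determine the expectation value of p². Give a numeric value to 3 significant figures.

2.19

p² R = −ħ² d²R/dx²; ⟨p²⟩ = −ħ² ∫ R*·R'' dx / ∫|R|² dx.
Differentiate x·exp(−κ·x) with the product rule; every integrand then reduces to terms xʲ·e^(−2κx) on [0, ∞), with ∫₀^∞ xʲ·e^(−2κx) dx = j!/(2κ)^(j+1).
State is unnormalized: ∫|R|² dx = 0.0050165, and ∫R*·(−ħ² R'') dx = 0.010979, so ⟨p²⟩ = 0.010979 / 0.0050165.
⟨p²⟩ = 2.1885.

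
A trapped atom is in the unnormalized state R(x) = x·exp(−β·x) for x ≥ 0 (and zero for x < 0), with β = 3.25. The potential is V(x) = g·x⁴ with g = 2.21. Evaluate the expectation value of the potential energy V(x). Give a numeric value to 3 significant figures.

0.446

⟨V⟩ = ∫ V(x)·|R|² dx / ∫|R|² dx.
Every integrand reduces to terms xʲ·e^(−2βx) on [0, ∞); use ∫₀^∞ xʲ·e^(−2βx) dx = j!/(2β)^(j+1).
State is unnormalized: ∫|R|² dx = 0.0072827, and ∫R*·V(x)·R dx = 0.0032459, so ⟨V⟩ = 0.0032459 / 0.0072827.
⟨V⟩ = 0.44570.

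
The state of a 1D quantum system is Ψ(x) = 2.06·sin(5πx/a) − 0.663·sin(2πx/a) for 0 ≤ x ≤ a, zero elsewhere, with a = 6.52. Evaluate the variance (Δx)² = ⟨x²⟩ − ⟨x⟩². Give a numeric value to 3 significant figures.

Compute ⟨x⟩ and ⟨x²⟩ separately, then (Δx)² = ⟨x²⟩ − ⟨x⟩².
On 0 ≤ x ≤ a (j ≠ l): ∫sin²(jπx/a) dx = a/2, ∫sin(jπx/a)·sin(lπx/a) dx = 0; diagonal moments ∫x·sin²(jπx/a) dx = a²/4, ∫x²·sin²(jπx/a) dx = a³·(1/6 − 1/(4j²π²)); cross terms ∫x·sin(jπx/a)·sin(lπx/a) dx = 0 for j + l even and −4jla²/(π²(j² − l²)²) for j + l odd, ∫x²·sin(jπx/a)·sin(lπx/a) dx = (−1)^(j+l)·4jla³/(π²(j² − l²)²); higher powers the same way via product-to-sum and parts.
Normalization: ∫|Ψ|² dx = 15.267.
⟨x⟩ = 3.3299 and ⟨x²⟩ = 14.497.
(Δx)² = 14.497 − (3.3299)² = 3.4091.

3.41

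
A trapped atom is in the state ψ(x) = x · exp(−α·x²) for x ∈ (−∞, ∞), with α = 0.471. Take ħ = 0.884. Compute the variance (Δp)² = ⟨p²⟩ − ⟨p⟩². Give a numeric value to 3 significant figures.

Compute ⟨p⟩ and ⟨p²⟩ separately; (Δp)² = ⟨p²⟩ − ⟨p⟩².
Expand each integrand as polynomial × e^(−2αx²) and use ∫x^(2j)·e^(−2αx²) dx = (2j−1)!!/(4α)^j · √(π/(2α)), odd powers → 0; here √(π/(2α)) = 1.8262. Differentiate with the product rule, d/dx e^(−αx²) = −2αx·e^(−αx²).
Normalization: ∫|ψ|² dx = 0.96932.
⟨p⟩ = 0.0000 and ⟨p²⟩ = 1.1042.
(Δp)² = 1.1042 − (0.0000)² = 1.1042.

1.10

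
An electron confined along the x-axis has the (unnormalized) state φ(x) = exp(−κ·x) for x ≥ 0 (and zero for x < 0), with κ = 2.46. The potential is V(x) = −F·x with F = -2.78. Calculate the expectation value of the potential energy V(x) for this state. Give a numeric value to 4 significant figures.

0.5650

⟨V⟩ = ∫ V(x)·|φ|² dx / ∫|φ|² dx.
Every integrand reduces to terms xʲ·e^(−2κx) on [0, ∞); use ∫₀^∞ xʲ·e^(−2κx) dx = j!/(2κ)^(j+1).
State is unnormalized: ∫|φ|² dx = 0.20325, and ∫φ*·V(x)·φ dx = 0.11485, so ⟨V⟩ = 0.11485 / 0.20325.
⟨V⟩ = 0.56504.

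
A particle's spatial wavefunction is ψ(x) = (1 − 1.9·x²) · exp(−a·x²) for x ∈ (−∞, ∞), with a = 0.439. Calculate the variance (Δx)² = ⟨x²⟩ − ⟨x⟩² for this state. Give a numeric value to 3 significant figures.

2.93

Compute ⟨x⟩ and ⟨x²⟩ separately, then (Δx)² = ⟨x²⟩ − ⟨x⟩².
Expand each integrand as polynomial × e^(−2ax²) and use ∫x^(2j)·e^(−2ax²) dx = (2j−1)!!/(4a)^j · √(π/(2a)), odd powers → 0; here √(π/(2a)) = 1.8916.
Normalization: ∫|ψ|² dx = 4.4418.
⟨x⟩ = 0.0000 and ⟨x²⟩ = 2.9269.
(Δx)² = 2.9269 − (0.0000)² = 2.9269.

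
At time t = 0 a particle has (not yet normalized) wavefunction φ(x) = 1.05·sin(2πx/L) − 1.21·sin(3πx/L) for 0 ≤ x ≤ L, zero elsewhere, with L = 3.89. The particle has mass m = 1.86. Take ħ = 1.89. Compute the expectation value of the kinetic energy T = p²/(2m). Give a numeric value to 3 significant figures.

4.29

T = −(ħ²/2m) d²/dx², so ⟨T⟩ = −(ħ²/2m) ∫ φ*·φ'' dx / ∫|φ|² dx; with m = 1.86.
d²/dx² sin(jπx/L) = −(jπ/L)²·sin(jπx/L); on 0 ≤ x ≤ L, ∫sin²(jπx/L) dx = L/2 and ∫sin(jπx/L)·sin(lπx/L) dx = 0 for j ≠ l, so only diagonal terms survive in ∫|φ|² and ∫φ·φ″; ∫φ·φ′ dx = [φ²/2] between the walls = 0.
State is unnormalized: ∫|φ|² dx = 4.9920, and ∫φ*·(−ħ²/2m · φ'') dx = 21.423, so ⟨T⟩ = 21.423 / 4.9920.
⟨T⟩ = 4.2915.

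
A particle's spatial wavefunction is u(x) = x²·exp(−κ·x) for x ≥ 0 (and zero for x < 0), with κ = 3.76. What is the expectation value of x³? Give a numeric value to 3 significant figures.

⟨x³⟩ = ∫ x³·|u|² dx / ∫|u|² dx (integrals over the domain).
Every integrand reduces to terms xʲ·e^(−2κx) on [0, ∞); use ∫₀^∞ xʲ·e^(−2κx) dx = j!/(2κ)^(j+1).
State is unnormalized: ∫|u|² dx = 0.00099798, and ∫u*·x³·u dx = 0.00049282, so ⟨x³⟩ = 0.00049282 / 0.00099798.
⟨x³⟩ = 0.49382.

0.494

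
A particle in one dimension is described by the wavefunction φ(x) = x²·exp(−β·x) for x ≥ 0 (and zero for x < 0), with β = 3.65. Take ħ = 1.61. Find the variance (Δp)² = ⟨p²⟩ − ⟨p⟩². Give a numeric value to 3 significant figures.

Compute ⟨p⟩ and ⟨p²⟩ separately; (Δp)² = ⟨p²⟩ − ⟨p⟩².
Differentiate x²·exp(−β·x) with the product rule; every integrand then reduces to terms xʲ·e^(−2βx) on [0, ∞), with ∫₀^∞ xʲ·e^(−2βx) dx = j!/(2β)^(j+1).
Normalization: ∫|φ|² dx = 0.0011577.
⟨p⟩ = 0.0000 and ⟨p²⟩ = 11.511.
(Δp)² = 11.511 − (0.0000)² = 11.511.

11.5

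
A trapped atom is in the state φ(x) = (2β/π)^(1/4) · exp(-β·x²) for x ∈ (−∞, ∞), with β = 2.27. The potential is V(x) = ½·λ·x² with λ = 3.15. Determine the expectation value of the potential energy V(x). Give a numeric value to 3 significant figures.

0.173

⟨V⟩ = ∫ V(x)·|φ|² dx.
Gaussian moments: ∫x^(2j)·e^(−2βx²) dx = (2j−1)!!/(4β)^j · √(π/(2β)), odd powers integrate to 0; here √(π/(2β)) = 0.83185.
⟨V⟩ = 0.17346.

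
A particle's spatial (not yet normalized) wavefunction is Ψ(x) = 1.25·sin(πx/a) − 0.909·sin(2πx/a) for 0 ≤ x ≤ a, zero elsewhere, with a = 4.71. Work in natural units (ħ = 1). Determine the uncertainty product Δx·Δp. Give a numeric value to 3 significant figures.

0.575

Δx = √(⟨x²⟩−⟨x⟩²), Δp = √(⟨p²⟩−⟨p⟩²).
On 0 ≤ x ≤ a (j ≠ l): ∫sin²(jπx/a) dx = a/2, ∫sin(jπx/a)·sin(lπx/a) dx = 0; diagonal moments ∫x·sin²(jπx/a) dx = a²/4, ∫x²·sin²(jπx/a) dx = a³·(1/6 − 1/(4j²π²)); cross terms ∫x·sin(jπx/a)·sin(lπx/a) dx = 0 for j + l even and −4jla²/(π²(j² − l²)²) for j + l odd, ∫x²·sin(jπx/a)·sin(lπx/a) dx = (−1)^(j+l)·4jla³/(π²(j² − l²)²); higher powers the same way via product-to-sum and parts. d²/dx² sin(jπx/a) = −(jπ/a)²·sin(jπx/a); on 0 ≤ x ≤ a, ∫sin²(jπx/a) dx = a/2 and ∫sin(jπx/a)·sin(lπx/a) dx = 0 for j ≠ l, so only diagonal terms survive in ∫|Ψ|² and ∫Ψ·Ψ″; ∫Ψ·Ψ′ dx = [Ψ²/2] between the walls = 0.
Normalization: ∫|Ψ|² dx = 5.6256.
⟨x⟩ = 3.1621, ⟨x²⟩ = 10.364 ⇒ Δx = 0.60412.
⟨p⟩ = 0.0000, ⟨p²⟩ = 0.90656 ⇒ Δp = 0.95214.
Δx·Δp = 0.57521.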